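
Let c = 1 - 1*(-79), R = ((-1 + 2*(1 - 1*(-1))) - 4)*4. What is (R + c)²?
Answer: 5776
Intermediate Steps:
R = -4 (R = ((-1 + 2*(1 + 1)) - 4)*4 = ((-1 + 2*2) - 4)*4 = ((-1 + 4) - 4)*4 = (3 - 4)*4 = -1*4 = -4)
c = 80 (c = 1 + 79 = 80)
(R + c)² = (-4 + 80)² = 76² = 5776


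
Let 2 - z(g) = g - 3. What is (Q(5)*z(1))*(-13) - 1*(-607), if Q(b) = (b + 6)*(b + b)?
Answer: -5113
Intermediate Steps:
z(g) = 5 - g (z(g) = 2 - (g - 3) = 2 - (-3 + g) = 2 + (3 - g) = 5 - g)
Q(b) = 2*b*(6 + b) (Q(b) = (6 + b)*(2*b) = 2*b*(6 + b))
(Q(5)*z(1))*(-13) - 1*(-607) = ((2*5*(6 + 5))*(5 - 1*1))*(-13) - 1*(-607) = ((2*5*11)*(5 - 1))*(-13) + 607 = (110*4)*(-13) + 607 = 440*(-13) + 607 = -5720 + 607 = -5113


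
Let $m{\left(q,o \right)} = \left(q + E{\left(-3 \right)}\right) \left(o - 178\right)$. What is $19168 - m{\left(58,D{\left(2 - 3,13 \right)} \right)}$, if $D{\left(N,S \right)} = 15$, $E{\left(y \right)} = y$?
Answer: $28133$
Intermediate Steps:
$m{\left(q,o \right)} = \left(-178 + o\right) \left(-3 + q\right)$ ($m{\left(q,o \right)} = \left(q - 3\right) \left(o - 178\right) = \left(-3 + q\right) \left(-178 + o\right) = \left(-178 + o\right) \left(-3 + q\right)$)
$19168 - m{\left(58,D{\left(2 - 3,13 \right)} \right)} = 19168 - \left(534 - 10324 - 45 + 15 \cdot 58\right) = 19168 - \left(534 - 10324 - 45 + 870\right) = 19168 - -8965 = 19168 + 8965 = 28133$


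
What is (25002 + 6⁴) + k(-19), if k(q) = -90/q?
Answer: 499752/19 ≈ 26303.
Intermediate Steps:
(25002 + 6⁴) + k(-19) = (25002 + 6⁴) - 90/(-19) = (25002 + 1296) - 90*(-1/19) = 26298 + 90/19 = 499752/19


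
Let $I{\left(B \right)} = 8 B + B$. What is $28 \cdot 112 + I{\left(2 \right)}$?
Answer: $3154$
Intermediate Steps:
$I{\left(B \right)} = 9 B$
$28 \cdot 112 + I{\left(2 \right)} = 28 \cdot 112 + 9 \cdot 2 = 3136 + 18 = 3154$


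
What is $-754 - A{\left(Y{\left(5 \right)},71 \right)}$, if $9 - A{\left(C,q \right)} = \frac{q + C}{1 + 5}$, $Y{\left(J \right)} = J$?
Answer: $- \frac{2251}{3} \approx -750.33$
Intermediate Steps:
$A{\left(C,q \right)} = 9 - \frac{C}{6} - \frac{q}{6}$ ($A{\left(C,q \right)} = 9 - \frac{q + C}{1 + 5} = 9 - \frac{C + q}{6} = 9 - \left(C + q\right) \frac{1}{6} = 9 - \left(\frac{C}{6} + \frac{q}{6}\right) = 9 - \frac{C}{6} - \frac{q}{6}$)
$-754 - A{\left(Y{\left(5 \right)},71 \right)} = -754 - \left(9 - \frac{5}{6} - \frac{71}{6}\right) = -754 - - \frac{11}{3} = -754 + \frac{11}{3} = - \frac{2251}{3}$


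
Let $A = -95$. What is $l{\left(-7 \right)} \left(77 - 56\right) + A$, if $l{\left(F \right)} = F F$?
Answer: $934$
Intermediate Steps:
$l{\left(F \right)} = F^{2}$
$l{\left(-7 \right)} \left(77 - 56\right) + A = \left(-7\right)^{2} \left(77 - 56\right) - 95 = 49 \cdot 21 - 95 = 1029 - 95 = 934$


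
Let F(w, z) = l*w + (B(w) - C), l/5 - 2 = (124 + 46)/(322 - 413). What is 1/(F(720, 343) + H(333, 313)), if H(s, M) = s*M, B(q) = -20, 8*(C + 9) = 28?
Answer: 182/19053439 ≈ 9.5521e-6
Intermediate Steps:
C = -11/2 (C = -9 + (⅛)*28 = -9 + 7/2 = -11/2 ≈ -5.5000)
l = 60/91 (l = 10 + 5*((124 + 46)/(322 - 413)) = 10 + 5*(170/(-91)) = 10 + 5*(170*(-1/91)) = 10 + 5*(-170/91) = 10 - 850/91 = 60/91 ≈ 0.65934)
F(w, z) = -29/2 + 60*w/91 (F(w, z) = 60*w/91 + (-20 - 1*(-11/2)) = 60*w/91 + (-20 + 11/2) = 60*w/91 - 29/2 = -29/2 + 60*w/91)
H(s, M) = M*s
1/(F(720, 343) + H(333, 313)) = 1/((-29/2 + (60/91)*720) + 313*333) = 1/((-29/2 + 43200/91) + 104229) = 1/(83761/182 + 104229) = 1/(19053439/182) = 182/19053439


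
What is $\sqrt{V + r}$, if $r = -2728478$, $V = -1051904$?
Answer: $i \sqrt{3780382} \approx 1944.3 i$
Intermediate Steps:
$\sqrt{V + r} = \sqrt{-1051904 - 2728478} = \sqrt{-3780382} = i \sqrt{3780382}$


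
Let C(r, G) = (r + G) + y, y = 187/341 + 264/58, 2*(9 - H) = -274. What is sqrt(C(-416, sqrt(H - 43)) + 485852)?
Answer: sqrt(392333982551 + 808201*sqrt(103))/899 ≈ 696.74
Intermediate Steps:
H = 146 (H = 9 - 1/2*(-274) = 9 + 137 = 146)
y = 4585/899 (y = 187*(1/341) + 264*(1/58) = 17/31 + 132/29 = 4585/899 ≈ 5.1001)
C(r, G) = 4585/899 + G + r (C(r, G) = (r + G) + 4585/899 = (G + r) + 4585/899 = 4585/899 + G + r)
sqrt(C(-416, sqrt(H - 43)) + 485852) = sqrt((4585/899 + sqrt(146 - 43) - 416) + 485852) = sqrt((4585/899 + sqrt(103) - 416) + 485852) = sqrt((-369399/899 + sqrt(103)) + 485852) = sqrt(436411549/899 + sqrt(103))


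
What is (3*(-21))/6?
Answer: -21/2 ≈ -10.500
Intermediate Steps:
(3*(-21))/6 = -63*⅙ = -21/2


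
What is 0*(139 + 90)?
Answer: 0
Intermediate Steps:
0*(139 + 90) = 0*229 = 0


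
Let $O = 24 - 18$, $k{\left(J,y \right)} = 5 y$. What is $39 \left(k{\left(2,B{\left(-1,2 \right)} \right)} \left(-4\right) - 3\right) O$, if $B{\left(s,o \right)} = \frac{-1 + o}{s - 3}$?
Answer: $468$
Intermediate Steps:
$B{\left(s,o \right)} = \frac{-1 + o}{-3 + s}$
$O = 6$
$39 \left(k{\left(2,B{\left(-1,2 \right)} \right)} \left(-4\right) - 3\right) O = 39 \left(5 \frac{-1 + 2}{-3 - 1} \left(-4\right) - 3\right) 6 = 39 \left(5 \frac{1}{-4} \cdot 1 \left(-4\right) - 3\right) 6 = 39 \left(5 \left(\left(- \frac{1}{4}\right) 1\right) \left(-4\right) - 3\right) 6 = 39 \left(5 \left(- \frac{1}{4}\right) \left(-4\right) - 3\right) 6 = 39 \left(\left(- \frac{5}{4}\right) \left(-4\right) - 3\right) 6 = 39 \left(5 - 3\right) 6 = 39 \cdot 2 \cdot 6 = 78 \cdot 6 = 468$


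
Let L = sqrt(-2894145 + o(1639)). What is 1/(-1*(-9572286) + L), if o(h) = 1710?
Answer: 3190762/30542887386077 - 13*I*sqrt(17115)/91628662158231 ≈ 1.0447e-7 - 1.8561e-11*I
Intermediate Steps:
L = 13*I*sqrt(17115) (L = sqrt(-2894145 + 1710) = sqrt(-2892435) = 13*I*sqrt(17115) ≈ 1700.7*I)
1/(-1*(-9572286) + L) = 1/(-1*(-9572286) + 13*I*sqrt(17115)) = 1/(9572286 + 13*I*sqrt(17115))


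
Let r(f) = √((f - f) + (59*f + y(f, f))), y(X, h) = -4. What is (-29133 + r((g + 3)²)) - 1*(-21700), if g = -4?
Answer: -7433 + √55 ≈ -7425.6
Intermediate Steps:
r(f) = √(-4 + 59*f) (r(f) = √((f - f) + (59*f - 4)) = √(0 + (-4 + 59*f)) = √(-4 + 59*f))
(-29133 + r((g + 3)²)) - 1*(-21700) = (-29133 + √(-4 + 59*(-4 + 3)²)) - 1*(-21700) = (-29133 + √(-4 + 59*(-1)²)) + 21700 = (-29133 + √(-4 + 59*1)) + 21700 = (-29133 + √(-4 + 59)) + 21700 = (-29133 + √55) + 21700 = -7433 + √55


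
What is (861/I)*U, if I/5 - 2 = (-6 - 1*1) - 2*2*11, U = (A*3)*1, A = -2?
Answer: 738/35 ≈ 21.086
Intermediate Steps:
U = -6 (U = -2*3*1 = -6*1 = -6)
I = -245 (I = 10 + 5*((-6 - 1*1) - 2*2*11) = 10 + 5*((-6 - 1) - 4*11) = 10 + 5*(-7 - 44) = 10 + 5*(-51) = 10 - 255 = -245)
(861/I)*U = (861/(-245))*(-6) = (861*(-1/245))*(-6) = -123/35*(-6) = 738/35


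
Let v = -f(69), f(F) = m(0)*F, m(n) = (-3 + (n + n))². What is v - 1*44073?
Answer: -44694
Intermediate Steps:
m(n) = (-3 + 2*n)²
f(F) = 9*F (f(F) = (-3 + 2*0)²*F = (-3 + 0)²*F = (-3)²*F = 9*F)
v = -621 (v = -9*69 = -1*621 = -621)
v - 1*44073 = -621 - 1*44073 = -621 - 44073 = -44694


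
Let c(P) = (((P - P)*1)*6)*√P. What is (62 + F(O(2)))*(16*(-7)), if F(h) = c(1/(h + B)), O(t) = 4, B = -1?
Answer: -6944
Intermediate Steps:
c(P) = 0 (c(P) = ((0*1)*6)*√P = (0*6)*√P = 0*√P = 0)
F(h) = 0
(62 + F(O(2)))*(16*(-7)) = (62 + 0)*(16*(-7)) = 62*(-112) = -6944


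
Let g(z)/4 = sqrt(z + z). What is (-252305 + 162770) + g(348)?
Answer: -89535 + 8*sqrt(174) ≈ -89430.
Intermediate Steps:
g(z) = 4*sqrt(2)*sqrt(z) (g(z) = 4*sqrt(z + z) = 4*sqrt(2*z) = 4*(sqrt(2)*sqrt(z)) = 4*sqrt(2)*sqrt(z))
(-252305 + 162770) + g(348) = (-252305 + 162770) + 4*sqrt(2)*sqrt(348) = -89535 + 4*sqrt(2)*(2*sqrt(87)) = -89535 + 8*sqrt(174)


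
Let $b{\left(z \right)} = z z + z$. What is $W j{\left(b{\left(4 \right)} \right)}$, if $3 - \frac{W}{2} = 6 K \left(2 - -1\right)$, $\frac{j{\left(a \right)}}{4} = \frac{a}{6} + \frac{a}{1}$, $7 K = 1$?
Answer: $80$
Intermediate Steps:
$b{\left(z \right)} = z + z^{2}$ ($b{\left(z \right)} = z^{2} + z = z + z^{2}$)
$K = \frac{1}{7}$ ($K = \frac{1}{7} \cdot 1 = \frac{1}{7} \approx 0.14286$)
$j{\left(a \right)} = \frac{14 a}{3}$ ($j{\left(a \right)} = 4 \left(\frac{a}{6} + \frac{a}{1}\right) = 4 \left(a \frac{1}{6} + a 1\right) = 4 \left(\frac{a}{6} + a\right) = 4 \frac{7 a}{6} = \frac{14 a}{3}$)
$W = \frac{6}{7}$ ($W = 6 - 2 \cdot 6 \cdot \frac{1}{7} \left(2 - -1\right) = 6 - 2 \frac{6 \left(2 + 1\right)}{7} = 6 - 2 \cdot \frac{6}{7} \cdot 3 = 6 - \frac{36}{7} = \frac{6}{7} \approx 0.85714$)
$W j{\left(b{\left(4 \right)} \right)} = \frac{6 \frac{14 \cdot 4 \left(1 + 4\right)}{3}}{7} = \frac{6 \frac{14 \cdot 4 \cdot 5}{3}}{7} = \frac{6 \cdot \frac{14}{3} \cdot 20}{7} = \frac{6}{7} \cdot \frac{280}{3} = 80$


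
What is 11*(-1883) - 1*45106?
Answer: -65819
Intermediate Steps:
11*(-1883) - 1*45106 = -20713 - 45106 = -65819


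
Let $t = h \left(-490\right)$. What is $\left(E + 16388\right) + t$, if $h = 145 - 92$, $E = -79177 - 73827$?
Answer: $-162586$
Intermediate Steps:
$E = -153004$
$h = 53$ ($h = 145 - 92 = 53$)
$t = -25970$ ($t = 53 \left(-490\right) = -25970$)
$\left(E + 16388\right) + t = \left(-153004 + 16388\right) - 25970 = -136616 - 25970 = -162586$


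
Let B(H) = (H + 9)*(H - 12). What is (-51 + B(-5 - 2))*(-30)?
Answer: 2670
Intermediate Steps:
B(H) = (-12 + H)*(9 + H) (B(H) = (9 + H)*(-12 + H) = (-12 + H)*(9 + H))
(-51 + B(-5 - 2))*(-30) = (-51 + (-108 + (-5 - 2)**2 - 3*(-5 - 2)))*(-30) = (-51 + (-108 + (-7)**2 - 3*(-7)))*(-30) = (-51 + (-108 + 49 + 21))*(-30) = (-51 - 38)*(-30) = -89*(-30) = 2670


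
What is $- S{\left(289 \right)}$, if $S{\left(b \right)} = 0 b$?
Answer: $0$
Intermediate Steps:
$S{\left(b \right)} = 0$
$- S{\left(289 \right)} = \left(-1\right) 0 = 0$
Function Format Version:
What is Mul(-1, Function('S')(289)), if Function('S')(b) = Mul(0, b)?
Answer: 0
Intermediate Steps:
Function('S')(b) = 0
Mul(-1, Function('S')(289)) = Mul(-1, 0) = 0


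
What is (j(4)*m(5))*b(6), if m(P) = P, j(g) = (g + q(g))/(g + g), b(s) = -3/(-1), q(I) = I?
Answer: 15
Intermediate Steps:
b(s) = 3 (b(s) = -3*(-1) = 3)
j(g) = 1 (j(g) = (g + g)/(g + g) = (2*g)/((2*g)) = (2*g)*(1/(2*g)) = 1)
(j(4)*m(5))*b(6) = (1*5)*3 = 5*3 = 15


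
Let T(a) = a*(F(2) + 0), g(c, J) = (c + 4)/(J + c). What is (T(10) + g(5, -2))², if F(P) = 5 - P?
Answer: 1089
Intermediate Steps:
g(c, J) = (4 + c)/(J + c)
T(a) = 3*a (T(a) = a*((5 - 1*2) + 0) = a*((5 - 2) + 0) = a*(3 + 0) = a*3 = 3*a)
(T(10) + g(5, -2))² = (3*10 + (4 + 5)/(-2 + 5))² = (30 + 9/3)² = (30 + (⅓)*9)² = (30 + 3)² = 33² = 1089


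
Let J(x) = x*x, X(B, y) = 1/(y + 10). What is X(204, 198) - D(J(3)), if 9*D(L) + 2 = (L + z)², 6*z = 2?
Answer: -159247/16848 ≈ -9.4520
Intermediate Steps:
z = ⅓ (z = (⅙)*2 = ⅓ ≈ 0.33333)
X(B, y) = 1/(10 + y)
J(x) = x²
D(L) = -2/9 + (⅓ + L)²/9 (D(L) = -2/9 + (L + ⅓)²/9 = -2/9 + (⅓ + L)²/9)
X(204, 198) - D(J(3)) = 1/(10 + 198) - (-2/9 + (1 + 3*3²)²/81) = 1/208 - (-2/9 + (1 + 3*9)²/81) = 1/208 - (-2/9 + (1 + 27)²/81) = 1/208 - (-2/9 + (1/81)*28²) = 1/208 - (-2/9 + (1/81)*784) = 1/208 - (-2/9 + 784/81) = 1/208 - 1*766/81 = 1/208 - 766/81 = -159247/16848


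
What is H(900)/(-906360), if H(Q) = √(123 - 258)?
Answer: -I*√15/302120 ≈ -1.2819e-5*I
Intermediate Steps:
H(Q) = 3*I*√15 (H(Q) = √(-135) = 3*I*√15)
H(900)/(-906360) = (3*I*√15)/(-906360) = (3*I*√15)*(-1/906360) = -I*√15/302120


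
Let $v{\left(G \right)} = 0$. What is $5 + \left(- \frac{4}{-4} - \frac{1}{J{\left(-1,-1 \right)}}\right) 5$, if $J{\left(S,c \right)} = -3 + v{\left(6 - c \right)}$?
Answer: $\frac{35}{3} \approx 11.667$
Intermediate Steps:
$J{\left(S,c \right)} = -3$ ($J{\left(S,c \right)} = -3 + 0 = -3$)
$5 + \left(- \frac{4}{-4} - \frac{1}{J{\left(-1,-1 \right)}}\right) 5 = 5 + \left(- \frac{4}{-4} - \frac{1}{-3}\right) 5 = 5 + \left(\left(-4\right) \left(- \frac{1}{4}\right) - - \frac{1}{3}\right) 5 = 5 + \left(1 + \frac{1}{3}\right) 5 = 5 + \frac{4}{3} \cdot 5 = 5 + \frac{20}{3} = \frac{35}{3}$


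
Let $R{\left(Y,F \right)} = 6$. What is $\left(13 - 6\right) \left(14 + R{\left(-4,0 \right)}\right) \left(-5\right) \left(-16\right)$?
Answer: $11200$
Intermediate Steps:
$\left(13 - 6\right) \left(14 + R{\left(-4,0 \right)}\right) \left(-5\right) \left(-16\right) = \left(13 - 6\right) \left(14 + 6\right) \left(-5\right) \left(-16\right) = 7 \cdot 20 \left(-5\right) \left(-16\right) = 140 \left(-5\right) \left(-16\right) = \left(-700\right) \left(-16\right) = 11200$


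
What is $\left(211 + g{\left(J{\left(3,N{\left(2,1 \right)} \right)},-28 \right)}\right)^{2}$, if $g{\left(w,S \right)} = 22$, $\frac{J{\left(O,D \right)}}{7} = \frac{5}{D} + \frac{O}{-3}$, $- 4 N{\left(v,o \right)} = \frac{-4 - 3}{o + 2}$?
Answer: $54289$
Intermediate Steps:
$N{\left(v,o \right)} = \frac{7}{4 \left(2 + o\right)}$ ($N{\left(v,o \right)} = - \frac{\left(-4 - 3\right) \frac{1}{o + 2}}{4} = - \frac{\left(-7\right) \frac{1}{2 + o}}{4} = \frac{7}{4 \left(2 + o\right)}$)
$J{\left(O,D \right)} = \frac{35}{D} - \frac{7 O}{3}$ ($J{\left(O,D \right)} = 7 \left(\frac{5}{D} + \frac{O}{-3}\right) = 7 \left(\frac{5}{D} + O \left(- \frac{1}{3}\right)\right) = 7 \left(\frac{5}{D} - \frac{O}{3}\right) = \frac{35}{D} - \frac{7 O}{3}$)
$\left(211 + g{\left(J{\left(3,N{\left(2,1 \right)} \right)},-28 \right)}\right)^{2} = \left(211 + 22\right)^{2} = 233^{2} = 54289$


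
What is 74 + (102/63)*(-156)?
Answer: -1250/7 ≈ -178.57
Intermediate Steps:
74 + (102/63)*(-156) = 74 + (102*(1/63))*(-156) = 74 + (34/21)*(-156) = 74 - 1768/7 = -1250/7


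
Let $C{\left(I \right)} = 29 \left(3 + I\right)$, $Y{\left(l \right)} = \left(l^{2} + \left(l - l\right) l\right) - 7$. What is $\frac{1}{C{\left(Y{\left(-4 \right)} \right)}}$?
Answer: $\frac{1}{348} \approx 0.0028736$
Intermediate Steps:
$Y{\left(l \right)} = -7 + l^{2}$ ($Y{\left(l \right)} = \left(l^{2} + 0 l\right) - 7 = \left(l^{2} + 0\right) - 7 = l^{2} - 7 = -7 + l^{2}$)
$C{\left(I \right)} = 87 + 29 I$
$\frac{1}{C{\left(Y{\left(-4 \right)} \right)}} = \frac{1}{87 + 29 \left(-7 + \left(-4\right)^{2}\right)} = \frac{1}{87 + 29 \left(-7 + 16\right)} = \frac{1}{87 + 29 \cdot 9} = \frac{1}{87 + 261} = \frac{1}{348}$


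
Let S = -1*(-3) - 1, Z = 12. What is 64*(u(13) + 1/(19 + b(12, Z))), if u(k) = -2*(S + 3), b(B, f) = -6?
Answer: -8256/13 ≈ -635.08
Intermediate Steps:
S = 2 (S = 3 - 1 = 2)
u(k) = -10 (u(k) = -2*(2 + 3) = -2*5 = -10)
64*(u(13) + 1/(19 + b(12, Z))) = 64*(-10 + 1/(19 - 6)) = 64*(-10 + 1/13) = 64*(-129/13) = -8256/13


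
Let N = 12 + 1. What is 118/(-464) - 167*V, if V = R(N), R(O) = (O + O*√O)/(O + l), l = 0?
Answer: -38803/232 - 167*√13 ≈ -769.38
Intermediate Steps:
N = 13
R(O) = (O + O^(3/2))/O (R(O) = (O + O*√O)/(O + 0) = (O + O^(3/2))/O)
V = 1 + √13 ≈ 4.6056
118/(-464) - 167*V = 118/(-464) - 167*(1 + √13) = 118*(-1/464) + (-167 - 167*√13) = -59/232 + (-167 - 167*√13) = -38803/232 - 167*√13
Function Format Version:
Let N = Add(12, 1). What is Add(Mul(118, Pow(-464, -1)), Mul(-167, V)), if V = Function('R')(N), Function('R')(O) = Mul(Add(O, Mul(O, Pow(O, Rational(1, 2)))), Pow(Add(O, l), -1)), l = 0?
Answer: Add(Rational(-38803, 232), Mul(-167, Pow(13, Rational(1, 2)))) ≈ -769.38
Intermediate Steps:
N = 13
Function('R')(O) = Mul(Pow(O, -1), Add(O, Pow(O, Rational(3, 2)))) (Function('R')(O) = Mul(Add(O, Mul(O, Pow(O, Rational(1, 2)))), Pow(Add(O, 0), -1)) = Mul(Add(O, Pow(O, Rational(3, 2))), Pow(O, -1)) = Mul(Pow(O, -1), Add(O, Pow(O, Rational(3, 2)))))
V = Add(1, Pow(13, Rational(1, 2))) ≈ 4.6056
Add(Mul(118, Pow(-464, -1)), Mul(-167, V)) = Add(Mul(118, Pow(-464, -1)), Mul(-167, Add(1, Pow(13, Rational(1, 2))))) = Add(Mul(118, Rational(-1, 464)), Add(-167, Mul(-167, Pow(13, Rational(1, 2))))) = Add(Rational(-59, 232), Add(-167, Mul(-167, Pow(13, Rational(1, 2))))) = Add(Rational(-38803, 232), Mul(-167, Pow(13, Rational(1, 2))))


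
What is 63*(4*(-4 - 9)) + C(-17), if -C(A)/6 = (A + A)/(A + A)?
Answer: -3282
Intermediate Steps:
C(A) = -6 (C(A) = -6*(A + A)/(A + A) = -6*2*A/(2*A) = -6*2*A*1/(2*A) = -6*1 = -6)
63*(4*(-4 - 9)) + C(-17) = 63*(4*(-4 - 9)) - 6 = 63*(4*(-13)) - 6 = 63*(-52) - 6 = -3276 - 6 = -3282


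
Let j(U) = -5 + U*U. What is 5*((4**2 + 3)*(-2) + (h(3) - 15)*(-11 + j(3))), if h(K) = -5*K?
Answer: 860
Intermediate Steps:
j(U) = -5 + U**2
5*((4**2 + 3)*(-2) + (h(3) - 15)*(-11 + j(3))) = 5*((4**2 + 3)*(-2) + (-5*3 - 15)*(-11 + (-5 + 3**2))) = 5*((16 + 3)*(-2) + (-15 - 15)*(-11 + (-5 + 9))) = 5*(19*(-2) - 30*(-11 + 4)) = 5*(-38 - 30*(-7)) = 5*(-38 + 210) = 5*172 = 860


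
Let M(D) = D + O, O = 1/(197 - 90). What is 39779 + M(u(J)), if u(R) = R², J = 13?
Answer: 4274437/107 ≈ 39948.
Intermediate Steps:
O = 1/107 ≈ 0.0093458
M(D) = 1/107 + D (M(D) = D + 1/107 = 1/107 + D)
39779 + M(u(J)) = 39779 + (1/107 + 13²) = 39779 + (1/107 + 169) = 39779 + 18084/107 = 4274437/107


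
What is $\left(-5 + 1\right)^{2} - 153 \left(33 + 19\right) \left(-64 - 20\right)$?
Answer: $668320$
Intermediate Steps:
$\left(-5 + 1\right)^{2} - 153 \left(33 + 19\right) \left(-64 - 20\right) = \left(-4\right)^{2} - 153 \cdot 52 \left(-84\right) = 16 - -668304 = 16 + 668304 = 668320$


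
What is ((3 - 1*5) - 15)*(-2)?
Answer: 34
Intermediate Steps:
((3 - 1*5) - 15)*(-2) = ((3 - 5) - 15)*(-2) = (-2 - 15)*(-2) = -17*(-2) = 34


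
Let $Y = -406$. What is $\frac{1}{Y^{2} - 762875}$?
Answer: $- \frac{1}{598039} \approx -1.6721 \cdot 10^{-6}$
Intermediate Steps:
$\frac{1}{Y^{2} - 762875} = \frac{1}{\left(-406\right)^{2} - 762875} = \frac{1}{164836 - 762875} = \frac{1}{-598039} = - \frac{1}{598039}$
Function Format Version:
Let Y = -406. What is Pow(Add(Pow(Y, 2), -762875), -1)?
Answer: Rational(-1, 598039) ≈ -1.6721e-6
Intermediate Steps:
Pow(Add(Pow(Y, 2), -762875), -1) = Pow(Add(Pow(-406, 2), -762875), -1) = Pow(Add(164836, -762875), -1) = Pow(-598039, -1) = Rational(-1, 598039)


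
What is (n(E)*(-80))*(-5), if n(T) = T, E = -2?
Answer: -800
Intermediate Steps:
(n(E)*(-80))*(-5) = -2*(-80)*(-5) = 160*(-5) = -800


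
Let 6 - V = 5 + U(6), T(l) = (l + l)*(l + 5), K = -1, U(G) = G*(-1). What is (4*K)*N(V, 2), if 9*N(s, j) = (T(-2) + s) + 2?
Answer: 4/3 ≈ 1.3333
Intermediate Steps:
U(G) = -G
T(l) = 2*l*(5 + l) (T(l) = (2*l)*(5 + l) = 2*l*(5 + l))
V = 7 (V = 6 - (5 - 1*6) = 6 - (5 - 6) = 6 - 1*(-1) = 6 + 1 = 7)
N(s, j) = -10/9 + s/9 (N(s, j) = ((2*(-2)*(5 - 2) + s) + 2)/9 = ((2*(-2)*3 + s) + 2)/9 = ((-12 + s) + 2)/9 = (-10 + s)/9 = -10/9 + s/9)
(4*K)*N(V, 2) = (4*(-1))*(-10/9 + (⅑)*7) = -4*(-10/9 + 7/9) = -4*(-⅓) = 4/3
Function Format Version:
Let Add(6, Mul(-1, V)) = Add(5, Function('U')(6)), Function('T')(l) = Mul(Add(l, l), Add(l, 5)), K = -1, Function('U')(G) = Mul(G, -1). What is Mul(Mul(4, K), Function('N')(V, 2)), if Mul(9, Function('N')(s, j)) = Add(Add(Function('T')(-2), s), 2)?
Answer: Rational(4, 3) ≈ 1.3333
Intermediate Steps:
Function('U')(G) = Mul(-1, G)
Function('T')(l) = Mul(2, l, Add(5, l)) (Function('T')(l) = Mul(Mul(2, l), Add(5, l)) = Mul(2, l, Add(5, l)))
V = 7 (V = Add(6, Mul(-1, Add(5, Mul(-1, 6)))) = Add(6, Mul(-1, Add(5, -6))) = Add(6, Mul(-1, -1)) = Add(6, 1) = 7)
Function('N')(s, j) = Add(Rational(-10, 9), Mul(Rational(1, 9), s)) (Function('N')(s, j) = Mul(Rational(1, 9), Add(Add(Mul(2, -2, Add(5, -2)), s), 2)) = Mul(Rational(1, 9), Add(Add(Mul(2, -2, 3), s), 2)) = Mul(Rational(1, 9), Add(Add(-12, s), 2)) = Mul(Rational(1, 9), Add(-10, s)) = Add(Rational(-10, 9), Mul(Rational(1, 9), s)))
Mul(Mul(4, K), Function('N')(V, 2)) = Mul(Mul(4, -1), Add(Rational(-10, 9), Mul(Rational(1, 9), 7))) = Mul(-4, Add(Rational(-10, 9), Rational(7, 9))) = Mul(-4, Rational(-1, 3)) = Rational(4, 3)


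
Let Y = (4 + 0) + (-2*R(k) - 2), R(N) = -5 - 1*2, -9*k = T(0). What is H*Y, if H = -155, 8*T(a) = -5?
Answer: -2480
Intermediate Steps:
T(a) = -5/8 (T(a) = (1/8)*(-5) = -5/8)
k = 5/72 (k = -1/9*(-5/8) = 5/72 ≈ 0.069444)
R(N) = -7 (R(N) = -5 - 2 = -7)
Y = 16 (Y = (4 + 0) + (-2*(-7) - 2) = 4 + (14 - 2) = 4 + 12 = 16)
H*Y = -155*16 = -2480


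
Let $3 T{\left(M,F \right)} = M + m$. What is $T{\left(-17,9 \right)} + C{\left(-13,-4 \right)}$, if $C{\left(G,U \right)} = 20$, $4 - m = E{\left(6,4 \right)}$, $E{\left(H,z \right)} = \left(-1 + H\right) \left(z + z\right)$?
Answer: $\frac{7}{3} \approx 2.3333$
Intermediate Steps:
$E{\left(H,z \right)} = 2 z \left(-1 + H\right)$ ($E{\left(H,z \right)} = \left(-1 + H\right) 2 z = 2 z \left(-1 + H\right)$)
$m = -36$ ($m = 4 - 2 \cdot 4 \left(-1 + 6\right) = 4 - 2 \cdot 4 \cdot 5 = 4 - 40 = -36$)
$T{\left(M,F \right)} = -12 + \frac{M}{3}$ ($T{\left(M,F \right)} = \frac{M - 36}{3} = \frac{-36 + M}{3} = -12 + \frac{M}{3}$)
$T{\left(-17,9 \right)} + C{\left(-13,-4 \right)} = \left(-12 + \frac{1}{3} \left(-17\right)\right) + 20 = \left(-12 - \frac{17}{3}\right) + 20 = - \frac{53}{3} + 20 = \frac{7}{3}$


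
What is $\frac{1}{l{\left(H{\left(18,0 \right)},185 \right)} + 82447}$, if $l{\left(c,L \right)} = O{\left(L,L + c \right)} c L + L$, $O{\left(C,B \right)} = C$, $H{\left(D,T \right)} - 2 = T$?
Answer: $\frac{1}{151082} \approx 6.6189 \cdot 10^{-6}$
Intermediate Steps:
$H{\left(D,T \right)} = 2 + T$
$l{\left(c,L \right)} = L + c L^{2}$ ($l{\left(c,L \right)} = L c L + L = c L^{2} + L = L + c L^{2}$)
$\frac{1}{l{\left(H{\left(18,0 \right)},185 \right)} + 82447} = \frac{1}{185 \left(1 + 185 \left(2 + 0\right)\right) + 82447} = \frac{1}{185 \left(1 + 185 \cdot 2\right) + 82447} = \frac{1}{185 \left(1 + 370\right) + 82447} = \frac{1}{185 \cdot 371 + 82447} = \frac{1}{68635 + 82447} = \frac{1}{151082}$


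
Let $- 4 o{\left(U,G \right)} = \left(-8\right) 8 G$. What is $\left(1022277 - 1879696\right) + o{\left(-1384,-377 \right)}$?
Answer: $-863451$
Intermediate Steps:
$o{\left(U,G \right)} = 16 G$ ($o{\left(U,G \right)} = - \frac{\left(-8\right) 8 G}{4} = - \frac{\left(-64\right) G}{4} = 16 G$)
$\left(1022277 - 1879696\right) + o{\left(-1384,-377 \right)} = \left(1022277 - 1879696\right) + 16 \left(-377\right) = -857419 - 6032 = -863451$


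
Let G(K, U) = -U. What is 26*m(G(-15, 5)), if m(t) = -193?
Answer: -5018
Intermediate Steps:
26*m(G(-15, 5)) = 26*(-193) = -5018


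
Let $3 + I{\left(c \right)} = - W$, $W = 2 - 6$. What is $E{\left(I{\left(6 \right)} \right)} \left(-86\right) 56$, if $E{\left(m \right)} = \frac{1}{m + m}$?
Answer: $-2408$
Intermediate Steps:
$W = -4$ ($W = 2 - 6 = -4$)
$I{\left(c \right)} = 1$ ($I{\left(c \right)} = -3 - -4 = -3 + 4 = 1$)
$E{\left(m \right)} = \frac{1}{2 m}$
$E{\left(I{\left(6 \right)} \right)} \left(-86\right) 56 = \frac{1}{2 \cdot 1} \left(-86\right) 56 = \frac{1}{2} \cdot 1 \left(-86\right) 56 = \frac{1}{2} \left(-86\right) 56 = \left(-43\right) 56 = -2408$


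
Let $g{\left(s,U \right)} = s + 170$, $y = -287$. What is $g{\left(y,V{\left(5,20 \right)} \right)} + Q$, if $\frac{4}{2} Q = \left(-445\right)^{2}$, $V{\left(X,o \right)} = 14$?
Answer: $\frac{197791}{2} \approx 98896.0$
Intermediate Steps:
$g{\left(s,U \right)} = 170 + s$
$Q = \frac{198025}{2}$ ($Q = \frac{\left(-445\right)^{2}}{2} = \frac{1}{2} \cdot 198025 = \frac{198025}{2} \approx 99013.0$)
$g{\left(y,V{\left(5,20 \right)} \right)} + Q = \left(170 - 287\right) + \frac{198025}{2} = -117 + \frac{198025}{2} = \frac{197791}{2}$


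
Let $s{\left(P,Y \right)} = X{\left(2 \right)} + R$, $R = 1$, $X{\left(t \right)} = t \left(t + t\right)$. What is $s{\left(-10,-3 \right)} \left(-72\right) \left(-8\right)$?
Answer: $5184$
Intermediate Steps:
$X{\left(t \right)} = 2 t^{2}$ ($X{\left(t \right)} = t 2 t = 2 t^{2}$)
$s{\left(P,Y \right)} = 9$ ($s{\left(P,Y \right)} = 2 \cdot 2^{2} + 1 = 2 \cdot 4 + 1 = 8 + 1 = 9$)
$s{\left(-10,-3 \right)} \left(-72\right) \left(-8\right) = 9 \left(-72\right) \left(-8\right) = \left(-648\right) \left(-8\right) = 5184$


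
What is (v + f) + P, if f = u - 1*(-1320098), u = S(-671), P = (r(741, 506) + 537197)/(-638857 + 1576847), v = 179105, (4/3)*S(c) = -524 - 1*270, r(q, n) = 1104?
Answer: 702839693613/468995 ≈ 1.4986e+6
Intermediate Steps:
S(c) = -1191/2 (S(c) = 3*(-524 - 1*270)/4 = 3*(-524 - 270)/4 = (¾)*(-794) = -1191/2)
P = 538301/937990 (P = (1104 + 537197)/(-638857 + 1576847) = 538301/937990 ≈ 0.57389)
u = -1191/2 ≈ -595.50
f = 2639005/2 (f = -1191/2 - 1*(-1320098) = -1191/2 + 1320098 = 2639005/2 ≈ 1.3195e+6)
(v + f) + P = (179105 + 2639005/2) + 538301/937990 = 2997215/2 + 538301/937990 = 702839693613/468995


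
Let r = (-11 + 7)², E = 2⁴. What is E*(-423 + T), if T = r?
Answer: -6512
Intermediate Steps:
E = 16
r = 16 (r = (-4)² = 16)
T = 16
E*(-423 + T) = 16*(-423 + 16) = 16*(-407) = -6512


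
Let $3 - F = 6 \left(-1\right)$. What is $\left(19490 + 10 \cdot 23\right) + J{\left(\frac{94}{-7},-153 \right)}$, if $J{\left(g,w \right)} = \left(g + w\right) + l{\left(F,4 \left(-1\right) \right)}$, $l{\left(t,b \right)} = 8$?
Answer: $\frac{136931}{7} \approx 19562.0$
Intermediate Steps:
$F = 9$ ($F = 3 - 6 \left(-1\right) = 3 - -6 = 3 + 6 = 9$)
$J{\left(g,w \right)} = 8 + g + w$ ($J{\left(g,w \right)} = \left(g + w\right) + 8 = 8 + g + w$)
$\left(19490 + 10 \cdot 23\right) + J{\left(\frac{94}{-7},-153 \right)} = \left(19490 + 10 \cdot 23\right) + \left(8 + \frac{94}{-7} - 153\right) = \left(19490 + 230\right) + \left(8 + 94 \left(- \frac{1}{7}\right) - 153\right) = 19720 - \frac{1109}{7} = \frac{136931}{7}$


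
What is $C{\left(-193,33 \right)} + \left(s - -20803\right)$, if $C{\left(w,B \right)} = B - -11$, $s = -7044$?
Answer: $13803$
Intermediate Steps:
$C{\left(w,B \right)} = 11 + B$ ($C{\left(w,B \right)} = B + 11 = 11 + B$)
$C{\left(-193,33 \right)} + \left(s - -20803\right) = \left(11 + 33\right) - -13759 = 44 + \left(-7044 + 20803\right) = 44 + 13759 = 13803$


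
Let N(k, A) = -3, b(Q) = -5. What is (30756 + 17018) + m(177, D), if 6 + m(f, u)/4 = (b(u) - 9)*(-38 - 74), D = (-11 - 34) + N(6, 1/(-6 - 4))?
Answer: 54022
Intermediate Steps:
D = -48 (D = (-11 - 34) - 3 = -45 - 3 = -48)
m(f, u) = 6248 (m(f, u) = -24 + 4*((-5 - 9)*(-38 - 74)) = -24 + 4*(-14*(-112)) = -24 + 4*1568 = -24 + 6272 = 6248)
(30756 + 17018) + m(177, D) = (30756 + 17018) + 6248 = 47774 + 6248 = 54022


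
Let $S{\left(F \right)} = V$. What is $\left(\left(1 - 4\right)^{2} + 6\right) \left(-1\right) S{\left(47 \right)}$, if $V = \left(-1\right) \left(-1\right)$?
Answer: $-15$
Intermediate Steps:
$V = 1$
$S{\left(F \right)} = 1$
$\left(\left(1 - 4\right)^{2} + 6\right) \left(-1\right) S{\left(47 \right)} = \left(\left(1 - 4\right)^{2} + 6\right) \left(-1\right) 1 = \left(\left(-3\right)^{2} + 6\right) \left(-1\right) 1 = \left(9 + 6\right) \left(-1\right) 1 = 15 \left(-1\right) 1 = \left(-15\right) 1 = -15$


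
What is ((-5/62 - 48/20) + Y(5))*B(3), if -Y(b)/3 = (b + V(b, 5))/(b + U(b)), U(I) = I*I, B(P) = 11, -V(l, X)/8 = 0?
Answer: -5082/155 ≈ -32.787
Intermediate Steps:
V(l, X) = 0 (V(l, X) = -8*0 = 0)
U(I) = I²
Y(b) = -3*b/(b + b²) (Y(b) = -3*(b + 0)/(b + b²) = -3*b/(b + b²))
((-5/62 - 48/20) + Y(5))*B(3) = ((-5/62 - 48/20) - 3/(1 + 5))*11 = ((-5*1/62 - 48*1/20) - 3/6)*11 = ((-5/62 - 12/5) - 3*⅙)*11 = (-769/310 - ½)*11 = -462/155*11 = -5082/155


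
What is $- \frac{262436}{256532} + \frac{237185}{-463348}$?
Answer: $- \frac{45611184537}{29715897284} \approx -1.5349$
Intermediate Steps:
$- \frac{262436}{256532} + \frac{237185}{-463348} = \left(-262436\right) \frac{1}{256532} + 237185 \left(- \frac{1}{463348}\right) = - \frac{65609}{64133} - \frac{237185}{463348} = - \frac{45611184537}{29715897284}$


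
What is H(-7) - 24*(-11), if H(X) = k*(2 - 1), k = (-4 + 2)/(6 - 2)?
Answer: 527/2 ≈ 263.50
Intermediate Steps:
k = -½ (k = -2/4 = -2*¼ = -½ ≈ -0.50000)
H(X) = -½ (H(X) = -(2 - 1)/2 = -½*1 = -½)
H(-7) - 24*(-11) = -½ - 24*(-11) = -½ + 264 = 527/2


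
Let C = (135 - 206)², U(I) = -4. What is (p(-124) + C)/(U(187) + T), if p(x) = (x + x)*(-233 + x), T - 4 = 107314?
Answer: 93577/107314 ≈ 0.87199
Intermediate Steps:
T = 107318 (T = 4 + 107314 = 107318)
C = 5041 (C = (-71)² = 5041)
p(x) = 2*x*(-233 + x) (p(x) = (2*x)*(-233 + x) = 2*x*(-233 + x))
(p(-124) + C)/(U(187) + T) = (2*(-124)*(-233 - 124) + 5041)/(-4 + 107318) = (2*(-124)*(-357) + 5041)/107314 = (88536 + 5041)*(1/107314) = 93577*(1/107314) = 93577/107314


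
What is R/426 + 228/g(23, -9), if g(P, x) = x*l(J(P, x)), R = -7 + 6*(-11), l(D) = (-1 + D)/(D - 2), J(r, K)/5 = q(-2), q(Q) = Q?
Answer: -130307/4686 ≈ -27.808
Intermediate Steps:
J(r, K) = -10 (J(r, K) = 5*(-2) = -10)
l(D) = (-1 + D)/(-2 + D)
R = -73 (R = -7 - 66 = -73)
g(P, x) = 11*x/12 (g(P, x) = x*((-1 - 10)/(-2 - 10)) = x*(-11/(-12)) = x*(-1/12*(-11)) = x*(11/12) = 11*x/12)
R/426 + 228/g(23, -9) = -73/426 + 228/(((11/12)*(-9))) = -73*1/426 + 228/(-33/4) = -73/426 + 228*(-4/33) = -73/426 - 304/11 = -130307/4686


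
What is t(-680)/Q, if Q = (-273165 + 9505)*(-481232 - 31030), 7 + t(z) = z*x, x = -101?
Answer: 22891/45020999640 ≈ 5.0845e-7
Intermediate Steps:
t(z) = -7 - 101*z (t(z) = -7 + z*(-101) = -7 - 101*z)
Q = 135062998920 (Q = -263660*(-512262) = 135062998920)
t(-680)/Q = (-7 - 101*(-680))/135062998920 = (-7 + 68680)*(1/135062998920) = 68673*(1/135062998920) = 22891/45020999640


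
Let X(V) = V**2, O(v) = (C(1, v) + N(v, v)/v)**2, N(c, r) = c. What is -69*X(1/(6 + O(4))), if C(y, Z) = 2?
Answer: -23/75 ≈ -0.30667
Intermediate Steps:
O(v) = 9 (O(v) = (2 + v/v)**2 = (2 + 1)**2 = 3**2 = 9)
-69*X(1/(6 + O(4))) = -69/(6 + 9)**2 = -69*(1/15)**2 = -69*1/225 = -23/75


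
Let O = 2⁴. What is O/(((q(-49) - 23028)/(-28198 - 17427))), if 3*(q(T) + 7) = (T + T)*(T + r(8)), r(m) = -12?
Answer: 2190000/63127 ≈ 34.692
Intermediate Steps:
O = 16
q(T) = -7 + 2*T*(-12 + T)/3 (q(T) = -7 + ((T + T)*(T - 12))/3 = -7 + ((2*T)*(-12 + T))/3 = -7 + (2*T*(-12 + T))/3 = -7 + 2*T*(-12 + T)/3)
O/(((q(-49) - 23028)/(-28198 - 17427))) = 16/((((-7 - 8*(-49) + (⅔)*(-49)²) - 23028)/(-28198 - 17427))) = 16/((((-7 + 392 + (⅔)*2401) - 23028)/(-45625))) = 16/((((-7 + 392 + 4802/3) - 23028)*(-1/45625))) = 16/(((5957/3 - 23028)*(-1/45625))) = 16/((-63127/3*(-1/45625))) = 16/(63127/136875) = 16*(136875/63127) = 2190000/63127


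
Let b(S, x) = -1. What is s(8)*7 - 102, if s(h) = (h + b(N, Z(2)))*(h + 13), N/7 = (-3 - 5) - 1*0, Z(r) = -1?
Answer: 927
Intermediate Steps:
N = -56 (N = 7*((-3 - 5) - 1*0) = 7*(-8 + 0) = 7*(-8) = -56)
s(h) = (-1 + h)*(13 + h) (s(h) = (h - 1)*(h + 13) = (-1 + h)*(13 + h))
s(8)*7 - 102 = (-13 + 8² + 12*8)*7 - 102 = (-13 + 64 + 96)*7 - 102 = 147*7 - 102 = 1029 - 102 = 927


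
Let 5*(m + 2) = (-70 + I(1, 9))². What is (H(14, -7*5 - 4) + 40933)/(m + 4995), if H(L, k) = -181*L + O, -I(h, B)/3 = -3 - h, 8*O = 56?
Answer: 64010/9443 ≈ 6.7786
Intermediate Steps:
O = 7 (O = (⅛)*56 = 7)
I(h, B) = 9 + 3*h (I(h, B) = -3*(-3 - h) = 9 + 3*h)
m = 3354/5 (m = -2 + (-70 + (9 + 3*1))²/5 = -2 + (-70 + (9 + 3))²/5 = -2 + (-70 + 12)²/5 = -2 + (⅕)*(-58)² = -2 + (⅕)*3364 = -2 + 3364/5 = 3354/5 ≈ 670.80)
H(L, k) = 7 - 181*L (H(L, k) = -181*L + 7 = 7 - 181*L)
(H(14, -7*5 - 4) + 40933)/(m + 4995) = ((7 - 181*14) + 40933)/(3354/5 + 4995) = ((7 - 2534) + 40933)/(28329/5) = (-2527 + 40933)*(5/28329) = 38406*(5/28329) = 64010/9443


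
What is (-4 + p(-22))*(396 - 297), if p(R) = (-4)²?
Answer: 1188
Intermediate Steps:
p(R) = 16
(-4 + p(-22))*(396 - 297) = (-4 + 16)*(396 - 297) = 12*99 = 1188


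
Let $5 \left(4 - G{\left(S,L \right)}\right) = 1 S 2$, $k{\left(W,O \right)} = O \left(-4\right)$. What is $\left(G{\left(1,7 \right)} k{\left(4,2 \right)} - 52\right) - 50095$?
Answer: $- \frac{250879}{5} \approx -50176.0$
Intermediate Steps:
$k{\left(W,O \right)} = - 4 O$
$G{\left(S,L \right)} = 4 - \frac{2 S}{5}$ ($G{\left(S,L \right)} = 4 - \frac{1 S 2}{5} = 4 - \frac{S 2}{5} = 4 - \frac{2 S}{5}$)
$\left(G{\left(1,7 \right)} k{\left(4,2 \right)} - 52\right) - 50095 = \left(\left(4 - \frac{2}{5}\right) \left(\left(-4\right) 2\right) - 52\right) - 50095 = \left(\left(4 - \frac{2}{5}\right) \left(-8\right) - 52\right) - 50095 = \left(\frac{18}{5} \left(-8\right) - 52\right) - 50095 = \left(- \frac{144}{5} - 52\right) - 50095 = - \frac{404}{5} - 50095 = - \frac{250879}{5}$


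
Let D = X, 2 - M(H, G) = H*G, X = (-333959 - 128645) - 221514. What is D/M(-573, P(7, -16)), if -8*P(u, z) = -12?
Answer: -1368236/1723 ≈ -794.10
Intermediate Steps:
P(u, z) = 3/2 (P(u, z) = -⅛*(-12) = 3/2)
X = -684118 (X = -462604 - 221514 = -684118)
M(H, G) = 2 - G*H (M(H, G) = 2 - H*G = 2 - G*H)
D = -684118
D/M(-573, P(7, -16)) = -684118/(2 - 1*3/2*(-573)) = -684118/(2 + 1719/2) = -684118/1723/2 = -684118*2/1723 = -1368236/1723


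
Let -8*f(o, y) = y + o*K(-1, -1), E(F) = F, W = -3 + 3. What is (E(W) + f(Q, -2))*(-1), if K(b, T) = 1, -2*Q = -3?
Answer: -1/16 ≈ -0.062500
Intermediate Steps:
Q = 3/2 (Q = -½*(-3) = 3/2 ≈ 1.5000)
W = 0
f(o, y) = -o/8 - y/8 (f(o, y) = -(y + o*1)/8 = -(y + o)/8 = -(o + y)/8 = -o/8 - y/8)
(E(W) + f(Q, -2))*(-1) = (0 + (-⅛*3/2 - ⅛*(-2)))*(-1) = (0 + (-3/16 + ¼))*(-1) = (0 + 1/16)*(-1) = (1/16)*(-1) = -1/16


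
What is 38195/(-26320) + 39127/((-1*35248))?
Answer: -7425375/2899148 ≈ -2.5612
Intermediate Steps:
38195/(-26320) + 39127/((-1*35248)) = 38195*(-1/26320) + 39127/(-35248) = -7639/5264 + 39127*(-1/35248) = -7639/5264 - 39127/35248 = -7425375/2899148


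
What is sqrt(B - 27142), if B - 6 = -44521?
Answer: I*sqrt(71657) ≈ 267.69*I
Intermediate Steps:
B = -44515 (B = 6 - 44521 = -44515)
sqrt(B - 27142) = sqrt(-44515 - 27142) = sqrt(-71657) = I*sqrt(71657)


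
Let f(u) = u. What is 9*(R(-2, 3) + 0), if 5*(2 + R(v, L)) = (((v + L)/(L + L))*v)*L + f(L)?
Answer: -72/5 ≈ -14.400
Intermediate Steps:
R(v, L) = -2 + L/5 + v*(L + v)/10 (R(v, L) = -2 + ((((v + L)/(L + L))*v)*L + L)/5 = -2 + ((((L + v)/((2*L)))*v)*L + L)/5 = -2 + ((((L + v)*(1/(2*L)))*v)*L + L)/5 = -2 + ((((L + v)/(2*L))*v)*L + L)/5 = -2 + ((v*(L + v)/(2*L))*L + L)/5 = -2 + (v*(L + v)/2 + L)/5 = -2 + (L + v*(L + v)/2)/5 = -2 + (L/5 + v*(L + v)/10) = -2 + L/5 + v*(L + v)/10)
9*(R(-2, 3) + 0) = 9*((-2 + (⅕)*3 + (⅒)*(-2)² + (⅒)*3*(-2)) + 0) = 9*((-2 + ⅗ + (⅒)*4 - ⅗) + 0) = 9*((-2 + ⅗ + ⅖ - ⅗) + 0) = 9*(-8/5 + 0) = 9*(-8/5) = -72/5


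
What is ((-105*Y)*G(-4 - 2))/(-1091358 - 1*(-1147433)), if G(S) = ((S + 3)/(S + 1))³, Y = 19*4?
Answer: -43092/1401875 ≈ -0.030739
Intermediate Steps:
Y = 76
G(S) = (3 + S)³/(1 + S)³ (G(S) = ((3 + S)/(1 + S))³ = (3 + S)³/(1 + S)³)
((-105*Y)*G(-4 - 2))/(-1091358 - 1*(-1147433)) = ((-105*76)*((3 + (-4 - 2))³/(1 + (-4 - 2))³))/(-1091358 - 1*(-1147433)) = (-7980*(3 - 6)³/(1 - 6)³)/(-1091358 + 1147433) = -7980*(-3)³/(-5)³/56075 = -(-1596)*(-27)/25*(1/56075) = -7980*27/125*(1/56075) = -43092/25*1/56075 = -43092/1401875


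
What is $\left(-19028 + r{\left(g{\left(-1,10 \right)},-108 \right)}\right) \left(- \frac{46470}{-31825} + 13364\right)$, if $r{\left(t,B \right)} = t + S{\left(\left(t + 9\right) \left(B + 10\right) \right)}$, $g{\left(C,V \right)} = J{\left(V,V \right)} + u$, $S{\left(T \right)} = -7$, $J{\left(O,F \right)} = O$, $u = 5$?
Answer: $- \frac{323610669816}{1273} \approx -2.5421 \cdot 10^{8}$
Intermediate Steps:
$g{\left(C,V \right)} = 5 + V$ ($g{\left(C,V \right)} = V + 5 = 5 + V$)
$r{\left(t,B \right)} = -7 + t$ ($r{\left(t,B \right)} = t - 7 = -7 + t$)
$\left(-19028 + r{\left(g{\left(-1,10 \right)},-108 \right)}\right) \left(- \frac{46470}{-31825} + 13364\right) = \left(-19028 + \left(-7 + \left(5 + 10\right)\right)\right) \left(- \frac{46470}{-31825} + 13364\right) = \left(-19028 + \left(-7 + 15\right)\right) \left(\left(-46470\right) \left(- \frac{1}{31825}\right) + 13364\right) = \left(-19028 + 8\right) \left(\frac{9294}{6365} + 13364\right) = \left(-19020\right) \frac{85071154}{6365} = - \frac{323610669816}{1273}$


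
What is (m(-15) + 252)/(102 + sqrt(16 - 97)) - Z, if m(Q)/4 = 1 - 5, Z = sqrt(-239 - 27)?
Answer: 8024/3495 - 236*I/1165 - I*sqrt(266) ≈ 2.2959 - 16.512*I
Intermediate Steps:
Z = I*sqrt(266) (Z = sqrt(-266) = I*sqrt(266) ≈ 16.31*I)
m(Q) = -16 (m(Q) = 4*(1 - 5) = 4*(-4) = -16)
(m(-15) + 252)/(102 + sqrt(16 - 97)) - Z = (-16 + 252)/(102 + sqrt(16 - 97)) - I*sqrt(266) = 236/(102 + sqrt(-81)) - I*sqrt(266) = 236/(102 + 9*I) - I*sqrt(266) = 236*((102 - 9*I)/10485) - I*sqrt(266) = 236*(102 - 9*I)/10485 - I*sqrt(266)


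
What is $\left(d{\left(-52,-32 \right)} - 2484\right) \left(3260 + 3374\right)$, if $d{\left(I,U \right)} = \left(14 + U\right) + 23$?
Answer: $-16445686$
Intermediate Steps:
$d{\left(I,U \right)} = 37 + U$
$\left(d{\left(-52,-32 \right)} - 2484\right) \left(3260 + 3374\right) = \left(\left(37 - 32\right) - 2484\right) \left(3260 + 3374\right) = \left(5 - 2484\right) 6634 = \left(-2479\right) 6634 = -16445686$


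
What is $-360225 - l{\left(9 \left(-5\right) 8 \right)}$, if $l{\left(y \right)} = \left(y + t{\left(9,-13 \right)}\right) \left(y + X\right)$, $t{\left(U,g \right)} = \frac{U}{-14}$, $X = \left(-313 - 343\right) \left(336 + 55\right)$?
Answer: $- \frac{650954547}{7} \approx -9.2994 \cdot 10^{7}$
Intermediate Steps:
$X = -256496$ ($X = \left(-656\right) 391 = -256496$)
$t{\left(U,g \right)} = - \frac{U}{14}$ ($t{\left(U,g \right)} = U \left(- \frac{1}{14}\right) = - \frac{U}{14}$)
$l{\left(y \right)} = \left(-256496 + y\right) \left(- \frac{9}{14} + y\right)$ ($l{\left(y \right)} = \left(y - \frac{9}{14}\right) \left(y - 256496\right) = \left(y - \frac{9}{14}\right) \left(-256496 + y\right) = \left(- \frac{9}{14} + y\right) \left(-256496 + y\right) = \left(-256496 + y\right) \left(- \frac{9}{14} + y\right)$)
$-360225 - l{\left(9 \left(-5\right) 8 \right)} = -360225 - \left(\frac{1154232}{7} + \left(9 \left(-5\right) 8\right)^{2} - \frac{3590953 \cdot 9 \left(-5\right) 8}{14}\right) = -360225 - \left(\frac{1154232}{7} + \left(\left(-45\right) 8\right)^{2} - \frac{3590953 \left(\left(-45\right) 8\right)}{14}\right) = -360225 - \left(\frac{1154232}{7} + \left(-360\right)^{2} - - \frac{646371540}{7}\right) = -360225 - \left(\frac{1154232}{7} + 129600 + \frac{646371540}{7}\right) = -360225 - \frac{648432972}{7} = - \frac{650954547}{7}$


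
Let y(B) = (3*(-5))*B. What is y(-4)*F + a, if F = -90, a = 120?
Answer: -5280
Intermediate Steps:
y(B) = -15*B
y(-4)*F + a = -15*(-4)*(-90) + 120 = 60*(-90) + 120 = -5400 + 120 = -5280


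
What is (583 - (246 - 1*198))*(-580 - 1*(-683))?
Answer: 55105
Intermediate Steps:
(583 - (246 - 1*198))*(-580 - 1*(-683)) = (583 - (246 - 198))*(-580 + 683) = (583 - 1*48)*103 = (583 - 48)*103 = 535*103 = 55105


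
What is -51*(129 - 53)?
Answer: -3876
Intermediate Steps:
-51*(129 - 53) = -51*76 = -3876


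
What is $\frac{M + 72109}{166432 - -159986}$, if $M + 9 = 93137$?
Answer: $\frac{55079}{108806} \approx 0.50621$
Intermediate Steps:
$M = 93128$ ($M = -9 + 93137 = 93128$)
$\frac{M + 72109}{166432 - -159986} = \frac{93128 + 72109}{166432 - -159986} = \frac{165237}{166432 + 159986} = \frac{165237}{326418} = 165237 \cdot \frac{1}{326418} = \frac{55079}{108806}$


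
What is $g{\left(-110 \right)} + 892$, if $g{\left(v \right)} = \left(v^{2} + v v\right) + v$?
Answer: $24982$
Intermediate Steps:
$g{\left(v \right)} = v + 2 v^{2}$ ($g{\left(v \right)} = \left(v^{2} + v^{2}\right) + v = 2 v^{2} + v = v + 2 v^{2}$)
$g{\left(-110 \right)} + 892 = - 110 \left(1 + 2 \left(-110\right)\right) + 892 = - 110 \left(1 - 220\right) + 892 = \left(-110\right) \left(-219\right) + 892 = 24090 + 892 = 24982$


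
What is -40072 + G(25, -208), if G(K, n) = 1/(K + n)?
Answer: -7333177/183 ≈ -40072.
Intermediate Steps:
-40072 + G(25, -208) = -40072 + 1/(25 - 208) = -40072 + 1/(-183) = -40072 - 1/183 = -7333177/183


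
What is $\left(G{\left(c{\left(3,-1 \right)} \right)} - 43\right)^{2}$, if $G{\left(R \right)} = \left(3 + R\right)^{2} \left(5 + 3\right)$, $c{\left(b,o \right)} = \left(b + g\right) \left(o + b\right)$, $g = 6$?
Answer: $12145225$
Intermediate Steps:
$c{\left(b,o \right)} = \left(6 + b\right) \left(b + o\right)$ ($c{\left(b,o \right)} = \left(b + 6\right) \left(o + b\right) = \left(6 + b\right) \left(b + o\right)$)
$G{\left(R \right)} = 8 \left(3 + R\right)^{2}$ ($G{\left(R \right)} = \left(3 + R\right)^{2} \cdot 8 = 8 \left(3 + R\right)^{2}$)
$\left(G{\left(c{\left(3,-1 \right)} \right)} - 43\right)^{2} = \left(8 \left(3 + \left(3^{2} + 6 \cdot 3 + 6 \left(-1\right) + 3 \left(-1\right)\right)\right)^{2} - 43\right)^{2} = \left(8 \left(3 + \left(9 + 18 - 6 - 3\right)\right)^{2} - 43\right)^{2} = \left(8 \left(3 + 18\right)^{2} - 43\right)^{2} = \left(8 \cdot 21^{2} - 43\right)^{2} = \left(8 \cdot 441 - 43\right)^{2} = \left(3528 - 43\right)^{2} = 3485^{2} = 12145225$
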